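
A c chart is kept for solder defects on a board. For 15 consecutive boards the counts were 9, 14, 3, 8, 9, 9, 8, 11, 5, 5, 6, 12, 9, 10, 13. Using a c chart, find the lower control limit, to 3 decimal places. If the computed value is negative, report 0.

c̄ = (9 + 14 + 3 + 8 + 9 + 9 + 8 + 11 + 5 + 5 + 6 + 12 + 9 + 10 + 13) / 15 = 131 / 15 = 8.7333
LCL = c̄ − 3√c̄ = 8.7333 − 3 × 2.9552 = -0.1323 → 0 (cannot be negative)

0.000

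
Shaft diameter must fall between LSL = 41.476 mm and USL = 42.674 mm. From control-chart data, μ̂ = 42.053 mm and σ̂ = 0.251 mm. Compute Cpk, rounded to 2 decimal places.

Cpu = (USL − μ̂) / (3σ̂) = (42.674 − 42.053) / (3 × 0.251) = 0.8247; Cpl = (μ̂ − LSL) / (3σ̂) = (42.053 − 41.476) / (3 × 0.251) = 0.7663; Cpk = min(Cpu, Cpl) = 0.7663

0.77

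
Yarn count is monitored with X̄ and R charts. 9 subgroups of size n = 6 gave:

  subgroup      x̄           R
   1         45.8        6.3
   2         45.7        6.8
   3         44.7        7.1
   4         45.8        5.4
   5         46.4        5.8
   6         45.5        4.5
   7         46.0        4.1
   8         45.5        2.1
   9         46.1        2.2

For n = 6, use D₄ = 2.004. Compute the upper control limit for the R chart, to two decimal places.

9.86

R̄ = (6.3 + 6.8 + 7.1 + 5.4 + 5.8 + 4.5 + 4.1 + 2.1 + 2.2) / 9 = 44.3000 / 9 = 4.9222
UCL_R = D₄·R̄ = 2.004 × 4.9222 = 9.8641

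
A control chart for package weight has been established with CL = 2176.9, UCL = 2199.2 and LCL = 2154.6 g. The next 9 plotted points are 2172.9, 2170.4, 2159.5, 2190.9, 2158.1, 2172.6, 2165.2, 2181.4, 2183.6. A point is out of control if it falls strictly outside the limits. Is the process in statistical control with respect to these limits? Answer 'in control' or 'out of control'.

in control

All 9 points lie within [2154.6, 2199.2].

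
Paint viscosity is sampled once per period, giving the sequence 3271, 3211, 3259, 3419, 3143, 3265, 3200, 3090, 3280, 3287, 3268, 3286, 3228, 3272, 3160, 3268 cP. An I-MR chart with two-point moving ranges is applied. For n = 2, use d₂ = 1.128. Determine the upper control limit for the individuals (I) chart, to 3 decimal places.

3491.883

X̄ = (3271 + 3211 + 3259 + 3419 + 3143 + 3265 + 3200 + 3090 + 3280 + 3287 + 3268 + 3286 + 3228 + 3272 + 3160 + 3268) / 16 = 3244.1875
Moving ranges: 60, 48, 160, 276, 122, 65, 110, 190, 7, 19, 18, 58, 44, 112, 108; M̄R̄ = 1397.0000 / 15 = 93.1333
UCL = X̄ + 3·M̄R̄/d₂ = 3244.1875 + 3 × 93.1333 / 1.128 = 3491.8825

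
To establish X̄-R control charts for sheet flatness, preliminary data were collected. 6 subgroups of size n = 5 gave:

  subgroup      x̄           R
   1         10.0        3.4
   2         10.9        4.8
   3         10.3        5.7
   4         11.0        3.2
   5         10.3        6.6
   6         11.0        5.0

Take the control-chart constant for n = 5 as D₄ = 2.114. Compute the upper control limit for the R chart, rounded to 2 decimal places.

10.11

R̄ = (3.4 + 4.8 + 5.7 + 3.2 + 6.6 + 5.0) / 6 = 28.7000 / 6 = 4.7833
UCL_R = D₄·R̄ = 2.114 × 4.7833 = 10.1120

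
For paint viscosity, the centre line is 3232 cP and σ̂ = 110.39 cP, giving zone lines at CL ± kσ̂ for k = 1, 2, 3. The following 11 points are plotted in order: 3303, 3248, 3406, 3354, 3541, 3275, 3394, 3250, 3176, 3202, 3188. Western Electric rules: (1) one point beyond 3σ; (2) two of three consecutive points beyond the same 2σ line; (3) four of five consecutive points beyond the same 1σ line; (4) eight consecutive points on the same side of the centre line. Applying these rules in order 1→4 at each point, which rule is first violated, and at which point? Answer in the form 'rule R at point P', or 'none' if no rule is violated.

Zone of each point (C = within 1σ̂, B = 1σ̂–2σ̂, A = 2σ̂–3σ̂, * = beyond 3σ̂; sign = side of CL): 1:+C, 2:+C, 3:+B, 4:+B, 5:+A, 6:+C, 7:+B, 8:+C, 9:-C, 10:-C, 11:-C
Rule 3 (four of five consecutive points beyond the same 1σ limit) is satisfied at point 7.

rule 3 at point 7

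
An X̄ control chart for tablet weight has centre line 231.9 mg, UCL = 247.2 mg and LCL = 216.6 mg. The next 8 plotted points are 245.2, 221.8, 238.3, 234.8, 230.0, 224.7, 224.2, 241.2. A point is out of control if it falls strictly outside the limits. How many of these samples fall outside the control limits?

0

All 8 points lie within [216.6, 247.2].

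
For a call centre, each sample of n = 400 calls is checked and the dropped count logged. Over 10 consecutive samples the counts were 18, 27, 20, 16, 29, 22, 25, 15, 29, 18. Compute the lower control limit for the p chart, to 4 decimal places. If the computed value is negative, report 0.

0.0206

p̄ = Σdᵢ / (k·n) = 219 / (10 × 400) = 0.05475
LCL = p̄ − 3·√(p̄(1−p̄)/n) = 0.05475 − 3 × 0.01137 = 0.02063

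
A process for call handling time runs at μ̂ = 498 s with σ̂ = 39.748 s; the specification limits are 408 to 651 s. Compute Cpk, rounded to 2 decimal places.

Cpu = (USL − μ̂) / (3σ̂) = (651 − 498) / (3 × 39.748) = 1.2831; Cpl = (μ̂ − LSL) / (3σ̂) = (498 − 408) / (3 × 39.748) = 0.7548; Cpk = min(Cpu, Cpl) = 0.7548

0.75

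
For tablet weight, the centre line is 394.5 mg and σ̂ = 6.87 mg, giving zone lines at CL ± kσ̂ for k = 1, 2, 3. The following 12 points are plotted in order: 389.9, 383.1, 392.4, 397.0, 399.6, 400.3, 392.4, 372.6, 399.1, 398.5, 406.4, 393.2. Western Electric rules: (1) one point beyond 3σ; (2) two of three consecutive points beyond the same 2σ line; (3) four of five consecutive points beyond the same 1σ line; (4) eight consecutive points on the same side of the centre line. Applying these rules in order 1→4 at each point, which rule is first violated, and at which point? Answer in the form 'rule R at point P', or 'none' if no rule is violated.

rule 1 at point 8

Zone of each point (C = within 1σ̂, B = 1σ̂–2σ̂, A = 2σ̂–3σ̂, * = beyond 3σ̂; sign = side of CL): 1:-C, 2:-B, 3:-C, 4:+C, 5:+C, 6:+C, 7:-C, 8:-*, 9:+C, 10:+C, 11:+B, 12:-C
Rule 1 (one point beyond the 3σ limits) is satisfied at point 8.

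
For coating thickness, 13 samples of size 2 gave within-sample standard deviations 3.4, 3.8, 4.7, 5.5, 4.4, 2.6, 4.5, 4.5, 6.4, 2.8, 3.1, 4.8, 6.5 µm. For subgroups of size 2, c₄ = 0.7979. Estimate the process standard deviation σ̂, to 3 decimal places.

5.495

s̄ = (3.4 + 3.8 + 4.7 + 5.5 + 4.4 + 2.6 + 4.5 + 4.5 + 6.4 + 2.8 + 3.1 + 4.8 + 6.5) / 13 = 4.3846
σ̂ = s̄ / c₄ = 4.3846 / 0.7979 = 5.4952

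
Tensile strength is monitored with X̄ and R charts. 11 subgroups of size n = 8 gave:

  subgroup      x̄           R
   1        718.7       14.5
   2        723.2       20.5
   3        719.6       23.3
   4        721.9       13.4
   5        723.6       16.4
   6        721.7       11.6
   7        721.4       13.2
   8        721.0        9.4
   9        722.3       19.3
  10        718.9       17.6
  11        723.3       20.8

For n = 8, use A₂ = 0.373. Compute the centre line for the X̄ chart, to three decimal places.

X̄̄ = (718.7 + 723.2 + 719.6 + 721.9 + 723.6 + 721.7 + 721.4 + 721.0 + 722.3 + 718.9 + 723.3) / 11 = 7935.6000 / 11 = 721.4182
CL = X̄̄ = 721.4182

721.418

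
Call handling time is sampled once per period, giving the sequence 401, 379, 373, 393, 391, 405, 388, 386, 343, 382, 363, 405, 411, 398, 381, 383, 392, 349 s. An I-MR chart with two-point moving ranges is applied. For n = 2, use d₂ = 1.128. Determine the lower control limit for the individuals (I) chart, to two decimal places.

335.17

X̄ = (401 + 379 + 373 + 393 + 391 + 405 + 388 + 386 + 343 + 382 + 363 + 405 + 411 + 398 + 381 + 383 + 392 + 349) / 18 = 384.6111
Moving ranges: 22, 6, 20, 2, 14, 17, 2, 43, 39, 19, 42, 6, 13, 17, 2, 9, 43; M̄R̄ = 316.0000 / 17 = 18.5882
LCL = X̄ − 3·M̄R̄/d₂ = 384.6111 − 3 × 18.5882 / 1.128 = 335.1743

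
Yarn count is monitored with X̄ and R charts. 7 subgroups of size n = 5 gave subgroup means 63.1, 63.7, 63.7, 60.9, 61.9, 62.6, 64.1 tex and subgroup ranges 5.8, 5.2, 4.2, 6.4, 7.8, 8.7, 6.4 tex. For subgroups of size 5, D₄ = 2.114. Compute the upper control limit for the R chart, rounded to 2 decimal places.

R̄ = (5.8 + 5.2 + 4.2 + 6.4 + 7.8 + 8.7 + 6.4) / 7 = 44.5000 / 7 = 6.3571
UCL_R = D₄·R̄ = 2.114 × 6.3571 = 13.4390

13.44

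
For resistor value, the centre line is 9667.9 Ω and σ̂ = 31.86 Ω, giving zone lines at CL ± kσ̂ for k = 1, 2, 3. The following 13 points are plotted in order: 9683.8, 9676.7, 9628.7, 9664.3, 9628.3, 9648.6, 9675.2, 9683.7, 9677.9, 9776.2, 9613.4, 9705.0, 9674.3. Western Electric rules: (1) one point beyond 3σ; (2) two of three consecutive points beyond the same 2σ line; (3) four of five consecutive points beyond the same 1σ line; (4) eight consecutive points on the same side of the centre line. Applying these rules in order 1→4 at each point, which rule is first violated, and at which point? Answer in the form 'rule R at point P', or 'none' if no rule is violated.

rule 1 at point 10

Zone of each point (C = within 1σ̂, B = 1σ̂–2σ̂, A = 2σ̂–3σ̂, * = beyond 3σ̂; sign = side of CL): 1:+C, 2:+C, 3:-B, 4:-C, 5:-B, 6:-C, 7:+C, 8:+C, 9:+C, 10:+*, 11:-B, 12:+B, 13:+C
Rule 1 (one point beyond the 3σ limits) is satisfied at point 10.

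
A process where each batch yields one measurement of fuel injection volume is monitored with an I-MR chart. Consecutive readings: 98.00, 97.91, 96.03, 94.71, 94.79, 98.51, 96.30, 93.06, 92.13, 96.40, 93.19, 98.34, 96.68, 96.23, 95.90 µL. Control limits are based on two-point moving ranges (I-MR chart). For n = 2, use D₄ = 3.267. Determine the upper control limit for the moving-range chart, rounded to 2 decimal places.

6.66

Moving ranges: 0.09, 1.88, 1.32, 0.08, 3.72, 2.21, 3.24, 0.93, 4.27, 3.21, 5.15, 1.66, 0.45, 0.33; M̄R̄ = 28.5400 / 14 = 2.0386
UCL_MR = D₄·M̄R̄ = 3.267 × 2.0386 = 6.6600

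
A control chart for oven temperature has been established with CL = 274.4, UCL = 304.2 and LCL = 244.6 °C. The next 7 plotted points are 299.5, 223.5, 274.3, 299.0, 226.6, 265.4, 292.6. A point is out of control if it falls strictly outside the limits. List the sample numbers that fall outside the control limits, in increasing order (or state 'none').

2, 5

Compare each point to [244.6, 304.2]: sample 2 = 223.5 < LCL; sample 5 = 226.6 < LCL.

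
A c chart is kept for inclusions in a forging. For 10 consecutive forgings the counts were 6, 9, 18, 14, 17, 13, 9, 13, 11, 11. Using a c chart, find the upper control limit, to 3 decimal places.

22.536

c̄ = (6 + 9 + 18 + 14 + 17 + 13 + 9 + 13 + 11 + 11) / 10 = 121 / 10 = 12.1000
UCL = c̄ + 3√c̄ = 12.1000 + 3 × √12.1000 = 12.1000 + 3 × 3.4785 = 22.5355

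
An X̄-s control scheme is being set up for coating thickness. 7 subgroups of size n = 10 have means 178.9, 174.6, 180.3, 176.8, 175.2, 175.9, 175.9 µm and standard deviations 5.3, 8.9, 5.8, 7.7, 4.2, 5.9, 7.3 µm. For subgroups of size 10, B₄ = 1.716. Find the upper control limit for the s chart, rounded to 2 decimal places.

s̄ = (5.3 + 8.9 + 5.8 + 7.7 + 4.2 + 5.9 + 7.3) / 7 = 6.4429
UCL_s = B₄·s̄ = 1.716 × 6.4429 = 11.0559

11.06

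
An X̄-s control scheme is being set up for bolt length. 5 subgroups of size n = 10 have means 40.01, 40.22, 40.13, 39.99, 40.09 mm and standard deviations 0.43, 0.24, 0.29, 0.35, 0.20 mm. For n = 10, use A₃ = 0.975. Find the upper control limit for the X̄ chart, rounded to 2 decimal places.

40.38

X̄̄ = (40.01 + 40.22 + 40.13 + 39.99 + 40.09) / 5 = 40.0880
s̄ = (0.43 + 0.24 + 0.29 + 0.35 + 0.20) / 5 = 0.3020
UCL = X̄̄ + A₃·s̄ = 40.0880 + 0.975 × 0.3020 = 40.3824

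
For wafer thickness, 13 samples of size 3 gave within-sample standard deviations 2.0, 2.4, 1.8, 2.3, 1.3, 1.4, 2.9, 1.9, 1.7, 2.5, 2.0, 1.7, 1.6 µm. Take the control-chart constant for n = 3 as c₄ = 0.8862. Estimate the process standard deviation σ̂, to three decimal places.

s̄ = (2.0 + 2.4 + 1.8 + 2.3 + 1.3 + 1.4 + 2.9 + 1.9 + 1.7 + 2.5 + 2.0 + 1.7 + 1.6) / 13 = 1.9615
σ̂ = s̄ / c₄ = 1.9615 / 0.8862 = 2.2134

2.213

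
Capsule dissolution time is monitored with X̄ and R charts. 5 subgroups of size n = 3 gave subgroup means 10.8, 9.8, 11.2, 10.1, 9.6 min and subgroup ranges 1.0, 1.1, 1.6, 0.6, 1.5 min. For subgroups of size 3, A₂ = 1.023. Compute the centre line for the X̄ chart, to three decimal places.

10.300

X̄̄ = (10.8 + 9.8 + 11.2 + 10.1 + 9.6) / 5 = 51.5000 / 5 = 10.3000
CL = X̄̄ = 10.3000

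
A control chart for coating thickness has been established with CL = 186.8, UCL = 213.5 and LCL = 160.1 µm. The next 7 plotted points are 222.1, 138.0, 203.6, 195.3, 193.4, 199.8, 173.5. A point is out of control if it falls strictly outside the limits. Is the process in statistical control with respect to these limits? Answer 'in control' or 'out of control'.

Compare each point to [160.1, 213.5]: sample 1 = 222.1 > UCL; sample 2 = 138.0 < LCL.

out of control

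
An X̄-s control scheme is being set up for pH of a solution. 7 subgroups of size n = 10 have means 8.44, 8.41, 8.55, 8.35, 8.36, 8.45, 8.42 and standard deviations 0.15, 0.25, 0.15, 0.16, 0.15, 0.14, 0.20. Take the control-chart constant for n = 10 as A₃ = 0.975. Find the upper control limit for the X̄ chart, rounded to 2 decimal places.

8.59

X̄̄ = (8.44 + 8.41 + 8.55 + 8.35 + 8.36 + 8.45 + 8.42) / 7 = 8.4257
s̄ = (0.15 + 0.25 + 0.15 + 0.16 + 0.15 + 0.14 + 0.20) / 7 = 0.1714
UCL = X̄̄ + A₃·s̄ = 8.4257 + 0.975 × 0.1714 = 8.5929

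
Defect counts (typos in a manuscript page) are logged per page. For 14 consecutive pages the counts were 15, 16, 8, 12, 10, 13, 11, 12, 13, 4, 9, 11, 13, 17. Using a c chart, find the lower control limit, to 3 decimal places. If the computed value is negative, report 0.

1.446

c̄ = (15 + 16 + 8 + 12 + 10 + 13 + 11 + 12 + 13 + 4 + 9 + 11 + 13 + 17) / 14 = 164 / 14 = 11.7143
LCL = c̄ − 3√c̄ = 11.7143 − 3 × 3.4226 = 1.4464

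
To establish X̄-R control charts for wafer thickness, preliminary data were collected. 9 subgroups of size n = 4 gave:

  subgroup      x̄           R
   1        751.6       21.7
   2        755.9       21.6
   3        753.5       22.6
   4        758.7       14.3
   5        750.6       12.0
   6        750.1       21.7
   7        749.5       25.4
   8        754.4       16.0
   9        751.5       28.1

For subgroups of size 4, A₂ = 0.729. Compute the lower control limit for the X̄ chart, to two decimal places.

X̄̄ = (751.6 + 755.9 + 753.5 + 758.7 + 750.6 + 750.1 + 749.5 + 754.4 + 751.5) / 9 = 6775.8000 / 9 = 752.8667
R̄ = (21.7 + 21.6 + 22.6 + 14.3 + 12.0 + 21.7 + 25.4 + 16.0 + 28.1) / 9 = 183.4000 / 9 = 20.3778
LCL = X̄̄ − A₂·R̄ = 752.8667 − 0.729 × 20.3778 = 738.0113

738.01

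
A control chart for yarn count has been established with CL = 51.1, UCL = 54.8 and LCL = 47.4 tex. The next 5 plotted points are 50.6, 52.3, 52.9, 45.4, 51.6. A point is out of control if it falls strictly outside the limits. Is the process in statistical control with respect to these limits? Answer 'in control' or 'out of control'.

Compare each point to [47.4, 54.8]: sample 4 = 45.4 < LCL.

out of control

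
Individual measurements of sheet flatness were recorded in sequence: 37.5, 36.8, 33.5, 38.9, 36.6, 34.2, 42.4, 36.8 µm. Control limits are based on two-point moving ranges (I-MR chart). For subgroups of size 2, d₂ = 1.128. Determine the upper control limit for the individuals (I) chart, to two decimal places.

47.69

X̄ = (37.5 + 36.8 + 33.5 + 38.9 + 36.6 + 34.2 + 42.4 + 36.8) / 8 = 37.0875
Moving ranges: 0.7, 3.3, 5.4, 2.3, 2.4, 8.2, 5.6; M̄R̄ = 27.9000 / 7 = 3.9857
UCL = X̄ + 3·M̄R̄/d₂ = 37.0875 + 3 × 3.9857 / 1.128 = 47.6878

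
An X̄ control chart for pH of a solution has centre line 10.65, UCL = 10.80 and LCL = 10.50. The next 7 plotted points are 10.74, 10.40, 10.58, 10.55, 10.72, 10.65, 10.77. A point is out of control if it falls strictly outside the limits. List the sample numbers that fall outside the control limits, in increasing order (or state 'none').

Compare each point to [10.50, 10.80]: sample 2 = 10.40 < LCL.

2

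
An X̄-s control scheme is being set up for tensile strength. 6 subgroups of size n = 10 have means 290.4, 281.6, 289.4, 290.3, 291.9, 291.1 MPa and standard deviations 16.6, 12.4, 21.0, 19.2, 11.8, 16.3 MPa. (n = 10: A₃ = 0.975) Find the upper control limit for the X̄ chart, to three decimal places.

304.928

X̄̄ = (290.4 + 281.6 + 289.4 + 290.3 + 291.9 + 291.1) / 6 = 289.1167
s̄ = (16.6 + 12.4 + 21.0 + 19.2 + 11.8 + 16.3) / 6 = 16.2167
UCL = X̄̄ + A₃·s̄ = 289.1167 + 0.975 × 16.2167 = 304.9279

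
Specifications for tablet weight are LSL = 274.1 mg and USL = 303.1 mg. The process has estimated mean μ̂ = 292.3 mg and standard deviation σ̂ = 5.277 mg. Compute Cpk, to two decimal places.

Cpu = (USL − μ̂) / (3σ̂) = (303.1 − 292.3) / (3 × 5.277) = 0.6822; Cpl = (μ̂ − LSL) / (3σ̂) = (292.3 − 274.1) / (3 × 5.277) = 1.1496; Cpk = min(Cpu, Cpl) = 0.6822

0.68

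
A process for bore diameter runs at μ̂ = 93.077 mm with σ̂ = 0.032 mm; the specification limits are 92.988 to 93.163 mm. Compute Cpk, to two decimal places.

0.90

Cpu = (USL − μ̂) / (3σ̂) = (93.163 − 93.077) / (3 × 0.032) = 0.8958; Cpl = (μ̂ − LSL) / (3σ̂) = (93.077 − 92.988) / (3 × 0.032) = 0.9271; Cpk = min(Cpu, Cpl) = 0.8958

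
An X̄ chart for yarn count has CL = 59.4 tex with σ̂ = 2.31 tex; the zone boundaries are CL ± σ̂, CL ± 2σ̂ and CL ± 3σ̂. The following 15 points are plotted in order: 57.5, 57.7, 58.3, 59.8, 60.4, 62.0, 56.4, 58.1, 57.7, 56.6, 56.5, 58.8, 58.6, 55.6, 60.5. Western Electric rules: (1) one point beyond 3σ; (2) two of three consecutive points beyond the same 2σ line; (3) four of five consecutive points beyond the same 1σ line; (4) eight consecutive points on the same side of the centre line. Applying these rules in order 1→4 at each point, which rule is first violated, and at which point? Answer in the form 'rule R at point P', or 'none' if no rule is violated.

rule 4 at point 14

Zone of each point (C = within 1σ̂, B = 1σ̂–2σ̂, A = 2σ̂–3σ̂, * = beyond 3σ̂; sign = side of CL): 1:-C, 2:-C, 3:-C, 4:+C, 5:+C, 6:+B, 7:-B, 8:-C, 9:-C, 10:-B, 11:-B, 12:-C, 13:-C, 14:-B, 15:+C
Rule 4 (eight consecutive points on the same side of the centre line) is satisfied at point 14.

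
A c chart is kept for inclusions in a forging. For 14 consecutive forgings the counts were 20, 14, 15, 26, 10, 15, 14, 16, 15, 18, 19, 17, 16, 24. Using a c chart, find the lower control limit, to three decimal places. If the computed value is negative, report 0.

4.676

c̄ = (20 + 14 + 15 + 26 + 10 + 15 + 14 + 16 + 15 + 18 + 19 + 17 + 16 + 24) / 14 = 239 / 14 = 17.0714
LCL = c̄ − 3√c̄ = 17.0714 − 3 × 4.1318 = 4.6762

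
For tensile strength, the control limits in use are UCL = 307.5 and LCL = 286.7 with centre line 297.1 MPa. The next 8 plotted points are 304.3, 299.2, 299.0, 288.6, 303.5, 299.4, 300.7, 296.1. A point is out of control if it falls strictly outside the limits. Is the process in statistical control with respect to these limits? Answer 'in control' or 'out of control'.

All 8 points lie within [286.7, 307.5].

in control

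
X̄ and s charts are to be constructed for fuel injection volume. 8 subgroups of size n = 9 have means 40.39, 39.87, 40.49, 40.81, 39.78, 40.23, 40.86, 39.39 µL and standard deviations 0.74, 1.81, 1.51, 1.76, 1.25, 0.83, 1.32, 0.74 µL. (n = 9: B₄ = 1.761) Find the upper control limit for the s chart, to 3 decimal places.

2.192

s̄ = (0.74 + 1.81 + 1.51 + 1.76 + 1.25 + 0.83 + 1.32 + 0.74) / 8 = 1.2450
UCL_s = B₄·s̄ = 1.761 × 1.2450 = 2.1924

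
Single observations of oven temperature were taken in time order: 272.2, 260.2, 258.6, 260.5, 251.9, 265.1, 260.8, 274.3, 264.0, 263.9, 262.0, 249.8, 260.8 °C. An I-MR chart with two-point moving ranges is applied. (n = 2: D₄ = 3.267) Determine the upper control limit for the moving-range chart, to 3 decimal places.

Moving ranges: 12.0, 1.6, 1.9, 8.6, 13.2, 4.3, 13.5, 10.3, 0.1, 1.9, 12.2, 11.0; M̄R̄ = 90.6000 / 12 = 7.5500
UCL_MR = D₄·M̄R̄ = 3.267 × 7.5500 = 24.6658

24.666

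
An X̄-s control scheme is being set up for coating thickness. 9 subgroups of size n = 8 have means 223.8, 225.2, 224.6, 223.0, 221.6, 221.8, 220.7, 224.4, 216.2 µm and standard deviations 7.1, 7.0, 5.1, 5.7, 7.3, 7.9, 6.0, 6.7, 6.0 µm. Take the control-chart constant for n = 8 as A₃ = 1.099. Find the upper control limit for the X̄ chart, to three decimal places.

X̄̄ = (223.8 + 225.2 + 224.6 + 223.0 + 221.6 + 221.8 + 220.7 + 224.4 + 216.2) / 9 = 222.3667
s̄ = (7.1 + 7.0 + 5.1 + 5.7 + 7.3 + 7.9 + 6.0 + 6.7 + 6.0) / 9 = 6.5333
UCL = X̄̄ + A₃·s̄ = 222.3667 + 1.099 × 6.5333 = 229.5468

229.547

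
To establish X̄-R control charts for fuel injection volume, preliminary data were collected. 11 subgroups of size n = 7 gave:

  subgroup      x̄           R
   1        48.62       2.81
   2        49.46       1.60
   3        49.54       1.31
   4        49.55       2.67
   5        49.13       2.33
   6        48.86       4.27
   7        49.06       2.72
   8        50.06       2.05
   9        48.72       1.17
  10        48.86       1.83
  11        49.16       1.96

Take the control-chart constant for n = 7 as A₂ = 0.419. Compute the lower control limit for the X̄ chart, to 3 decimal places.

X̄̄ = (48.62 + 49.46 + 49.54 + 49.55 + 49.13 + 48.86 + 49.06 + 50.06 + 48.72 + 48.86 + 49.16) / 11 = 541.0200 / 11 = 49.1836
R̄ = (2.81 + 1.60 + 1.31 + 2.67 + 2.33 + 4.27 + 2.72 + 2.05 + 1.17 + 1.83 + 1.96) / 11 = 24.7200 / 11 = 2.2473
LCL = X̄̄ − A₂·R̄ = 49.1836 − 0.419 × 2.2473 = 48.2420

48.242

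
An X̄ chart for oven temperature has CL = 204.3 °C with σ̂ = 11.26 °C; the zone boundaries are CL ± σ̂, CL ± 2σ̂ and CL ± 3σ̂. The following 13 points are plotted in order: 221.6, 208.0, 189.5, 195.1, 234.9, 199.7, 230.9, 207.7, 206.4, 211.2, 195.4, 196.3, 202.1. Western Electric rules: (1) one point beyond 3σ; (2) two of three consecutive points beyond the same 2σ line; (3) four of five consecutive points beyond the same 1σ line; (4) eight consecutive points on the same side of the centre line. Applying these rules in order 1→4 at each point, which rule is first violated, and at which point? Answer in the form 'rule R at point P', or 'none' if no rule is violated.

rule 2 at point 7

Zone of each point (C = within 1σ̂, B = 1σ̂–2σ̂, A = 2σ̂–3σ̂, * = beyond 3σ̂; sign = side of CL): 1:+B, 2:+C, 3:-B, 4:-C, 5:+A, 6:-C, 7:+A, 8:+C, 9:+C, 10:+C, 11:-C, 12:-C, 13:-C
Rule 2 (two of three consecutive points beyond the same 2σ limit) is satisfied at point 7.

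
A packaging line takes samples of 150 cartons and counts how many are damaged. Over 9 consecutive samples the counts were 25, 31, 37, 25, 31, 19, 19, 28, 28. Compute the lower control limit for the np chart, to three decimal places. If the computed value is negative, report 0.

12.884

p̄ = Σdᵢ / (k·n) = 243 / (9 × 150) = 0.18000
LCL = np̄ − 3·√(np̄(1−p̄)) = 27.0000 − 3 × 4.7053 = 12.8841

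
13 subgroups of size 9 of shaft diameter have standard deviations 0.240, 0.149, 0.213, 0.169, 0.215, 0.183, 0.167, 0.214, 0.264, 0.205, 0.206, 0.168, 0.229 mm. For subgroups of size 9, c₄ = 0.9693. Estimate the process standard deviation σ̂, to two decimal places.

0.21

s̄ = (0.240 + 0.149 + 0.213 + 0.169 + 0.215 + 0.183 + 0.167 + 0.214 + 0.264 + 0.205 + 0.206 + 0.168 + 0.229) / 13 = 0.2017
σ̂ = s̄ / c₄ = 0.2017 / 0.9693 = 0.2081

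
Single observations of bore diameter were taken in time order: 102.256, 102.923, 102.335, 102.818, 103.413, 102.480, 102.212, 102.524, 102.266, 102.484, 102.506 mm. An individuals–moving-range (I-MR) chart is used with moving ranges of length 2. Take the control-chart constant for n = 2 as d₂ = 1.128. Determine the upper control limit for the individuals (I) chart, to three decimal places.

103.721

X̄ = (102.256 + 102.923 + 102.335 + 102.818 + 103.413 + 102.480 + 102.212 + 102.524 + 102.266 + 102.484 + 102.506) / 11 = 102.5652
Moving ranges: 0.667, 0.588, 0.483, 0.595, 0.933, 0.268, 0.312, 0.258, 0.218, 0.022; M̄R̄ = 4.3440 / 10 = 0.4344
UCL = X̄ + 3·M̄R̄/d₂ = 102.5652 + 3 × 0.4344 / 1.128 = 103.7205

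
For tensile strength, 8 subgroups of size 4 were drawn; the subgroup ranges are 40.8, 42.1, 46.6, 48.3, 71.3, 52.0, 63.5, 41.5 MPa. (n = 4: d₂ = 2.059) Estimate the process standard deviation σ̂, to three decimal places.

R̄ = (40.8 + 42.1 + 46.6 + 48.3 + 71.3 + 52.0 + 63.5 + 41.5) / 8 = 50.7625
σ̂ = R̄ / d₂ = 50.7625 / 2.059 = 24.6540

24.654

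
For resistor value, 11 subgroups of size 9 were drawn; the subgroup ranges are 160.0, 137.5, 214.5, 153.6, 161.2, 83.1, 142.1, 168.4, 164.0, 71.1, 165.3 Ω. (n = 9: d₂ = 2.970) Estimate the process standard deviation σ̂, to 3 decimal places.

49.611

R̄ = (160.0 + 137.5 + 214.5 + 153.6 + 161.2 + 83.1 + 142.1 + 168.4 + 164.0 + 71.1 + 165.3) / 11 = 147.3455
σ̂ = R̄ / d₂ = 147.3455 / 2.970 = 49.6113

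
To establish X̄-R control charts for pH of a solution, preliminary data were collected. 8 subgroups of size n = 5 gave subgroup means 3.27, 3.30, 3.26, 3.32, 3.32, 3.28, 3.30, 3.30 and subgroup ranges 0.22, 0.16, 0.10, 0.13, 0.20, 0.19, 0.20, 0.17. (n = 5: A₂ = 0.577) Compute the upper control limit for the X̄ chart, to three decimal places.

3.393

X̄̄ = (3.27 + 3.30 + 3.26 + 3.32 + 3.32 + 3.28 + 3.30 + 3.30) / 8 = 26.3500 / 8 = 3.2937
R̄ = (0.22 + 0.16 + 0.10 + 0.13 + 0.20 + 0.19 + 0.20 + 0.17) / 8 = 1.3700 / 8 = 0.1713
UCL = X̄̄ + A₂·R̄ = 3.2937 + 0.577 × 0.1713 = 3.3926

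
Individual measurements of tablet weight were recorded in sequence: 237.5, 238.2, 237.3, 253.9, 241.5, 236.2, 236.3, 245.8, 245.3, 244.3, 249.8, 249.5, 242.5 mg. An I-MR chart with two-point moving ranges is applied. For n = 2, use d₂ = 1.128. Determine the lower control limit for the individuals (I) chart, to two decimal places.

229.68

X̄ = (237.5 + 238.2 + 237.3 + 253.9 + 241.5 + 236.2 + 236.3 + 245.8 + 245.3 + 244.3 + 249.8 + 249.5 + 242.5) / 13 = 242.9308
Moving ranges: 0.7, 0.9, 16.6, 12.4, 5.3, 0.1, 9.5, 0.5, 1.0, 5.5, 0.3, 7.0; M̄R̄ = 59.8000 / 12 = 4.9833
LCL = X̄ − 3·M̄R̄/d₂ = 242.9308 − 3 × 4.9833 / 1.128 = 229.6772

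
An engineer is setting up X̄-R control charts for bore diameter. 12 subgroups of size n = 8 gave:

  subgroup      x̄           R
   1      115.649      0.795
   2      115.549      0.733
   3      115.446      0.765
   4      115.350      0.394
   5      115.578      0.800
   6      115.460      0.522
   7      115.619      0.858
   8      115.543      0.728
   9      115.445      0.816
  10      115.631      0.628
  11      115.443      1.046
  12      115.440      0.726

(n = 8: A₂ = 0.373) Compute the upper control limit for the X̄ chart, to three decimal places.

X̄̄ = (115.649 + 115.549 + 115.446 + 115.350 + 115.578 + 115.460 + 115.619 + 115.543 + 115.445 + 115.631 + 115.443 + 115.440) / 12 = 1386.1530 / 12 = 115.5127
R̄ = (0.795 + 0.733 + 0.765 + 0.394 + 0.800 + 0.522 + 0.858 + 0.728 + 0.816 + 0.628 + 1.046 + 0.726) / 12 = 8.8110 / 12 = 0.7342
UCL = X̄̄ + A₂·R̄ = 115.5127 + 0.373 × 0.7342 = 115.7866

115.787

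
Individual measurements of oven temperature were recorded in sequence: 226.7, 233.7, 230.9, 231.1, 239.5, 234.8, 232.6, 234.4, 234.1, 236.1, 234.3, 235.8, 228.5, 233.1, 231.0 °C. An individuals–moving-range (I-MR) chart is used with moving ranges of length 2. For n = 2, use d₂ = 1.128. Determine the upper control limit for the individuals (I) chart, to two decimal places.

X̄ = (226.7 + 233.7 + 230.9 + 231.1 + 239.5 + 234.8 + 232.6 + 234.4 + 234.1 + 236.1 + 234.3 + 235.8 + 228.5 + 233.1 + 231.0) / 15 = 233.1067
Moving ranges: 7.0, 2.8, 0.2, 8.4, 4.7, 2.2, 1.8, 0.3, 2.0, 1.8, 1.5, 7.3, 4.6, 2.1; M̄R̄ = 46.7000 / 14 = 3.3357
UCL = X̄ + 3·M̄R̄/d₂ = 233.1067 + 3 × 3.3357 / 1.128 = 241.9782

241.98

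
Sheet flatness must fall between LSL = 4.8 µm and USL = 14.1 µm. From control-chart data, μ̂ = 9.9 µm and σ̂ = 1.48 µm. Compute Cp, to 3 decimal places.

1.047

Cp = (USL − LSL) / (6σ̂) = (14.1 − 4.8) / (6 × 1.48) = 9.3000 / 8.8800 = 1.0473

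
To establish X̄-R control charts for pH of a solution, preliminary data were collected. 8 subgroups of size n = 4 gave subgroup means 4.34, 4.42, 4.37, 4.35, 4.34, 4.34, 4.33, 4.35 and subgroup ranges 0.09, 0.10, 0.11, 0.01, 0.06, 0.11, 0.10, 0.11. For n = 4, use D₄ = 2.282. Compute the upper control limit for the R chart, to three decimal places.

0.197

R̄ = (0.09 + 0.10 + 0.11 + 0.01 + 0.06 + 0.11 + 0.10 + 0.11) / 8 = 0.6900 / 8 = 0.0863
UCL_R = D₄·R̄ = 2.282 × 0.0863 = 0.1968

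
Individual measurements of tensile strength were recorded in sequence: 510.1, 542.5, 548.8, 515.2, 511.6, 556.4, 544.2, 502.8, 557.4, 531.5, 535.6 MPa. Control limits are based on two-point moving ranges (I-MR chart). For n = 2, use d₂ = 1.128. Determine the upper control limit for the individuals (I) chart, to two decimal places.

X̄ = (510.1 + 542.5 + 548.8 + 515.2 + 511.6 + 556.4 + 544.2 + 502.8 + 557.4 + 531.5 + 535.6) / 11 = 532.3727
Moving ranges: 32.4, 6.3, 33.6, 3.6, 44.8, 12.2, 41.4, 54.6, 25.9, 4.1; M̄R̄ = 258.9000 / 10 = 25.8900
UCL = X̄ + 3·M̄R̄/d₂ = 532.3727 + 3 × 25.8900 / 1.128 = 601.2291

601.23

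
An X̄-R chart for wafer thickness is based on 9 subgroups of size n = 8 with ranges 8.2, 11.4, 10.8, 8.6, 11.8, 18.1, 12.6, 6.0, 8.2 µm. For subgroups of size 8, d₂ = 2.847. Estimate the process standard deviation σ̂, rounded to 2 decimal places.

3.73

R̄ = (8.2 + 11.4 + 10.8 + 8.6 + 11.8 + 18.1 + 12.6 + 6.0 + 8.2) / 9 = 10.6333
σ̂ = R̄ / d₂ = 10.6333 / 2.847 = 3.7349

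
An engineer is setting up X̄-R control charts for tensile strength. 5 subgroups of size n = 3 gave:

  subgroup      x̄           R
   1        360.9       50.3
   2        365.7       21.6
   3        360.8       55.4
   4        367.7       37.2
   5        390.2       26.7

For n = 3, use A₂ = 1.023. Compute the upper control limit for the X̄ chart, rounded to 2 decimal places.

X̄̄ = (360.9 + 365.7 + 360.8 + 367.7 + 390.2) / 5 = 1845.3000 / 5 = 369.0600
R̄ = (50.3 + 21.6 + 55.4 + 37.2 + 26.7) / 5 = 191.2000 / 5 = 38.2400
UCL = X̄̄ + A₂·R̄ = 369.0600 + 1.023 × 38.2400 = 408.1795

408.18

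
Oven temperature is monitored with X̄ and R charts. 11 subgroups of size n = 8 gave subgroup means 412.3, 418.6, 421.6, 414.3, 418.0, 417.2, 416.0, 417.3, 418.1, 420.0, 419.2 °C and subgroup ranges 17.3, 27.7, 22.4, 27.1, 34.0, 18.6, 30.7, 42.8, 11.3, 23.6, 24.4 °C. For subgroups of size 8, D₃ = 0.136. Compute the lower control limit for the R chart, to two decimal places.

3.46

R̄ = (17.3 + 27.7 + 22.4 + 27.1 + 34.0 + 18.6 + 30.7 + 42.8 + 11.3 + 23.6 + 24.4) / 11 = 279.9000 / 11 = 25.4455
LCL_R = D₃·R̄ = 0.136 × 25.4455 = 3.4606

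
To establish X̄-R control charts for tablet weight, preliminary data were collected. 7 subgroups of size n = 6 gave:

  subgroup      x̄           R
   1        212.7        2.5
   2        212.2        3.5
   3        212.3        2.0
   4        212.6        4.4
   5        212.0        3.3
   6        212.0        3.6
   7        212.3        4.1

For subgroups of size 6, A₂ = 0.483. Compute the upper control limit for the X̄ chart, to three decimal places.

213.915

X̄̄ = (212.7 + 212.2 + 212.3 + 212.6 + 212.0 + 212.0 + 212.3) / 7 = 1486.1000 / 7 = 212.3000
R̄ = (2.5 + 3.5 + 2.0 + 4.4 + 3.3 + 3.6 + 4.1) / 7 = 23.4000 / 7 = 3.3429
UCL = X̄̄ + A₂·R̄ = 212.3000 + 0.483 × 3.3429 = 213.9146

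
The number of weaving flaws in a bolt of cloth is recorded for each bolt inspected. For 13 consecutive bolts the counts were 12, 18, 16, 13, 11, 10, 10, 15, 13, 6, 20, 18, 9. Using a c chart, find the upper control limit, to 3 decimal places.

c̄ = (12 + 18 + 16 + 13 + 11 + 10 + 10 + 15 + 13 + 6 + 20 + 18 + 9) / 13 = 171 / 13 = 13.1538
UCL = c̄ + 3√c̄ = 13.1538 + 3 × √13.1538 = 13.1538 + 3 × 3.6268 = 24.0343

24.034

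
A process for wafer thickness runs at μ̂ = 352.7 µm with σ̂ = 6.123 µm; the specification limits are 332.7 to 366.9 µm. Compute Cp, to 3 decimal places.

0.931

Cp = (USL − LSL) / (6σ̂) = (366.9 − 332.7) / (6 × 6.123) = 34.2000 / 36.7380 = 0.9309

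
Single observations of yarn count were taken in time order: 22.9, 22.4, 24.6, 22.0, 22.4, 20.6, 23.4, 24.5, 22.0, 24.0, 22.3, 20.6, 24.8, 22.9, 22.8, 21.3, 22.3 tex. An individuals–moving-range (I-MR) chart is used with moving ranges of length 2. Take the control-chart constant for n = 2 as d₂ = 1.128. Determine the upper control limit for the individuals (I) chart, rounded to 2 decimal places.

X̄ = (22.9 + 22.4 + 24.6 + 22.0 + 22.4 + 20.6 + 23.4 + 24.5 + 22.0 + 24.0 + 22.3 + 20.6 + 24.8 + 22.9 + 22.8 + 21.3 + 22.3) / 17 = 22.6941
Moving ranges: 0.5, 2.2, 2.6, 0.4, 1.8, 2.8, 1.1, 2.5, 2.0, 1.7, 1.7, 4.2, 1.9, 0.1, 1.5, 1.0; M̄R̄ = 28.0000 / 16 = 1.7500
UCL = X̄ + 3·M̄R̄/d₂ = 22.6941 + 3 × 1.7500 / 1.128 = 27.3484

27.35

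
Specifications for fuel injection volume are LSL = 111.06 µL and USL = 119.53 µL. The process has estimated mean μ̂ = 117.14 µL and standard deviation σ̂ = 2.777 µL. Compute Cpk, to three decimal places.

Cpu = (USL − μ̂) / (3σ̂) = (119.53 − 117.14) / (3 × 2.777) = 0.2869; Cpl = (μ̂ − LSL) / (3σ̂) = (117.14 − 111.06) / (3 × 2.777) = 0.7298; Cpk = min(Cpu, Cpl) = 0.2869

0.287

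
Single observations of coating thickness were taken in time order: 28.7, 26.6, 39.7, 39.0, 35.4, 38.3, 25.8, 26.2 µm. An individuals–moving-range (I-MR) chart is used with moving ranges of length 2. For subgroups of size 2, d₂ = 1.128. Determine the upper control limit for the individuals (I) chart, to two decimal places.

45.87

X̄ = (28.7 + 26.6 + 39.7 + 39.0 + 35.4 + 38.3 + 25.8 + 26.2) / 8 = 32.4625
Moving ranges: 2.1, 13.1, 0.7, 3.6, 2.9, 12.5, 0.4; M̄R̄ = 35.3000 / 7 = 5.0429
UCL = X̄ + 3·M̄R̄/d₂ = 32.4625 + 3 × 5.0429 / 1.128 = 45.8744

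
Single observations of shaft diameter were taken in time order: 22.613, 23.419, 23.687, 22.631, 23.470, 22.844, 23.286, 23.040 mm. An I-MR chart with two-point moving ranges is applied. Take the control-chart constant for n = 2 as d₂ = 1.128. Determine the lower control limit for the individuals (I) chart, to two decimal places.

X̄ = (22.613 + 23.419 + 23.687 + 22.631 + 23.470 + 22.844 + 23.286 + 23.040) / 8 = 23.1238
Moving ranges: 0.806, 0.268, 1.056, 0.839, 0.626, 0.442, 0.246; M̄R̄ = 4.2830 / 7 = 0.6119
LCL = X̄ − 3·M̄R̄/d₂ = 23.1238 − 3 × 0.6119 / 1.128 = 21.4965

21.50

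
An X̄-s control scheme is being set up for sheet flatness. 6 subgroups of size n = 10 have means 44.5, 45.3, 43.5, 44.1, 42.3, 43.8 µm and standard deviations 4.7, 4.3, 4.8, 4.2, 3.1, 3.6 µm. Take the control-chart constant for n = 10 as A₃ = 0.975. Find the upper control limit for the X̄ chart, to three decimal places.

47.930

X̄̄ = (44.5 + 45.3 + 43.5 + 44.1 + 42.3 + 43.8) / 6 = 43.9167
s̄ = (4.7 + 4.3 + 4.8 + 4.2 + 3.1 + 3.6) / 6 = 4.1167
UCL = X̄̄ + A₃·s̄ = 43.9167 + 0.975 × 4.1167 = 47.9304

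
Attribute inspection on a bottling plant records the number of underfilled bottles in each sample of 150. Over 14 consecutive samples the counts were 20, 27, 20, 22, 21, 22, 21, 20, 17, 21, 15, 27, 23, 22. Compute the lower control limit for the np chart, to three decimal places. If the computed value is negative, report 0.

8.464

p̄ = Σdᵢ / (k·n) = 298 / (14 × 150) = 0.14190
LCL = np̄ − 3·√(np̄(1−p̄)) = 21.2857 − 3 × 4.2738 = 8.4644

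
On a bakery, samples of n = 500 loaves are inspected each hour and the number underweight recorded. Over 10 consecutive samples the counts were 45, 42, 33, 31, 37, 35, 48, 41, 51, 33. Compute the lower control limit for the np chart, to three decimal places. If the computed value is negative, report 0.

21.484

p̄ = Σdᵢ / (k·n) = 396 / (10 × 500) = 0.07920
LCL = np̄ − 3·√(np̄(1−p̄)) = 39.6000 − 3 × 6.0385 = 21.4845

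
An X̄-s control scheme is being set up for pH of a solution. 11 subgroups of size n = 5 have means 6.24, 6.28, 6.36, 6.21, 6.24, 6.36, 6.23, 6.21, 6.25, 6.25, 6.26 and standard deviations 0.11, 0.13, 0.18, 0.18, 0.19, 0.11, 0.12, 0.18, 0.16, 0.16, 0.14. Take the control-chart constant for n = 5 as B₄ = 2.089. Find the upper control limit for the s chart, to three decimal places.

0.315

s̄ = (0.11 + 0.13 + 0.18 + 0.18 + 0.19 + 0.11 + 0.12 + 0.18 + 0.16 + 0.16 + 0.14) / 11 = 0.1509
UCL_s = B₄·s̄ = 2.089 × 0.1509 = 0.3152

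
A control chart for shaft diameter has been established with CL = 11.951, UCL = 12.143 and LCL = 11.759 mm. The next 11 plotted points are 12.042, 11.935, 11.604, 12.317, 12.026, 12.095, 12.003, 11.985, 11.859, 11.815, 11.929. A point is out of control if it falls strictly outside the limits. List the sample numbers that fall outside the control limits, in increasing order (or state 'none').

Compare each point to [11.759, 12.143]: sample 3 = 11.604 < LCL; sample 4 = 12.317 > UCL.

3, 4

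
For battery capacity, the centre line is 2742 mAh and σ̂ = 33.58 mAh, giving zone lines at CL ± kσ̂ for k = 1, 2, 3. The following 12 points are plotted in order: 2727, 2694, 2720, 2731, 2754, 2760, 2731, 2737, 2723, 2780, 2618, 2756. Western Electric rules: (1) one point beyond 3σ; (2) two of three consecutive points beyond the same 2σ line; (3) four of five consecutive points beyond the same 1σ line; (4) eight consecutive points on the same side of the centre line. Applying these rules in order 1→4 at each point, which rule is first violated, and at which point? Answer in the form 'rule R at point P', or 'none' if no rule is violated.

rule 1 at point 11

Zone of each point (C = within 1σ̂, B = 1σ̂–2σ̂, A = 2σ̂–3σ̂, * = beyond 3σ̂; sign = side of CL): 1:-C, 2:-B, 3:-C, 4:-C, 5:+C, 6:+C, 7:-C, 8:-C, 9:-C, 10:+B, 11:-*, 12:+C
Rule 1 (one point beyond the 3σ limits) is satisfied at point 11.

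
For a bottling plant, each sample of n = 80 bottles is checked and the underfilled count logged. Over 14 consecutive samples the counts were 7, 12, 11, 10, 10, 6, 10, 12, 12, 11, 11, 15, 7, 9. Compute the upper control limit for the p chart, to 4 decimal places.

p̄ = Σdᵢ / (k·n) = 143 / (14 × 80) = 0.12768
UCL = p̄ + 3·√(p̄(1−p̄)/n) = 0.12768 + 3 × √(0.12768×0.87232/80) = 0.12768 + 3 × 0.03731 = 0.23962

0.2396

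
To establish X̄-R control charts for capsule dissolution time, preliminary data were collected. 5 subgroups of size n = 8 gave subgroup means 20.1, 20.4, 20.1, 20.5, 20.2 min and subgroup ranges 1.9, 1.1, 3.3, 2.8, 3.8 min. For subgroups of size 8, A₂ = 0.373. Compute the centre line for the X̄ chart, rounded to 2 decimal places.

X̄̄ = (20.1 + 20.4 + 20.1 + 20.5 + 20.2) / 5 = 101.3000 / 5 = 20.2600
CL = X̄̄ = 20.2600

20.26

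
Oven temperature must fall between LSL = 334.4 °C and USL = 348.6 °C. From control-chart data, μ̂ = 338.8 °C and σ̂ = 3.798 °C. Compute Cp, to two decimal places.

0.62

Cp = (USL − LSL) / (6σ̂) = (348.6 − 334.4) / (6 × 3.798) = 14.2000 / 22.7880 = 0.6231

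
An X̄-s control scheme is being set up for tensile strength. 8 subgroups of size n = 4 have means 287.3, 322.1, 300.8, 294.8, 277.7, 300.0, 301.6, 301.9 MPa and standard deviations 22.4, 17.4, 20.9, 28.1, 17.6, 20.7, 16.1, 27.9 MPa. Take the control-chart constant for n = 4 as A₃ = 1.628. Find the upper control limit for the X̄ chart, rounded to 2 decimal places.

333.09

X̄̄ = (287.3 + 322.1 + 300.8 + 294.8 + 277.7 + 300.0 + 301.6 + 301.9) / 8 = 298.2750
s̄ = (22.4 + 17.4 + 20.9 + 28.1 + 17.6 + 20.7 + 16.1 + 27.9) / 8 = 21.3875
UCL = X̄̄ + A₃·s̄ = 298.2750 + 1.628 × 21.3875 = 333.0938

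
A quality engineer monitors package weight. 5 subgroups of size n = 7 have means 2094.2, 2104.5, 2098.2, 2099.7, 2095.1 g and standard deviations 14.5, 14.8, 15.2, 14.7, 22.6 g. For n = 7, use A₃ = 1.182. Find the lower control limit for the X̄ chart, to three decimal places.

X̄̄ = (2094.2 + 2104.5 + 2098.2 + 2099.7 + 2095.1) / 5 = 2098.3400
s̄ = (14.5 + 14.8 + 15.2 + 14.7 + 22.6) / 5 = 16.3600
LCL = X̄̄ − A₃·s̄ = 2098.3400 − 1.182 × 16.3600 = 2079.0025

2079.002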